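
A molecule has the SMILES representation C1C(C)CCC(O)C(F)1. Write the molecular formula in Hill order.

C7H13FO

Atom tally by fragment:
  cyclohexane ring core → C:6 H:12
  (− 3 ring H displaced by substituents)
  + CH3 → C:1 H:3
  + OH → O:1 H:1
  + F → F:1
Element totals:
  C: 7
  H: 13
  F: 1
  O: 1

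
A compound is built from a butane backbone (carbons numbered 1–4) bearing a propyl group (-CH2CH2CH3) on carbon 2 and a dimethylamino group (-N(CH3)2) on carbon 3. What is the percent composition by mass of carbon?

Atom tally by fragment:
  CH3 → C:1 H:3
  CH(CH2CH2CH3) → C:4 H:8
  CH(N(CH3)2) → C:3 H:7 N:1
  CH3 → C:1 H:3
Element totals:
  C: 9
  H: 21
  N: 1
Molecular formula: C9H21N.
Molar mass = 143.274 g/mol.
Mass from C: 9 × 12.011 = 108.099 g/mol.
%C = 108.099 / 143.274 × 100 = 75.45%.

75.45%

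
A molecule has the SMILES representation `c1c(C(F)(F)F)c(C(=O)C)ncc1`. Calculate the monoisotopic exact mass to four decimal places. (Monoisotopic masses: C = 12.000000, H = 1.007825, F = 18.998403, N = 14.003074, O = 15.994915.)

189.0401

Atom tally by fragment:
  pyridine ring core → C:5 H:5 N:1
  (− 2 ring H displaced by substituents)
  + CF3 → C:1 F:3
  + COCH3 → C:2 H:3 O:1
Element totals:
  C: 8
  H: 6
  F: 3
  N: 1
  O: 1
Molecular formula: C8H6F3NO.
  M = 8(12.0) + 6(1.007825) + 3(18.998403) + 14.003074 + 15.994915
    = 96.000000 + 6.046950 + 56.995209 + 14.003074 + 15.994915 = 189.040148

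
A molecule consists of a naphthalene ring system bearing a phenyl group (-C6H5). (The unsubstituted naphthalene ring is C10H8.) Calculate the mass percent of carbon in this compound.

94.08%

Atom tally by fragment:
  naphthalene ring system core → C:10 H:8
  (− 1 ring H displaced by substituents)
  + C6H5 → C:6 H:5
Element totals:
  C: 16
  H: 12
Molecular formula: C16H12.
Molar mass = 204.272 g/mol.
Mass from C: 16 × 12.011 = 192.176 g/mol.
%C = 192.176 / 204.272 × 100 = 94.08%.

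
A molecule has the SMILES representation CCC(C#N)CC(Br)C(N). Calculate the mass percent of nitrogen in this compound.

Atom tally by fragment:
  CH3 → C:1 H:3
  CH2 → C:1 H:2
  CH(CN) → C:2 H:1 N:1
  CH2 → C:1 H:2
  CH(Br) → C:1 H:1 Br:1
  CH2NH2 → C:1 H:4 N:1
Element totals:
  C: 7
  H: 13
  Br: 1
  N: 2
Molecular formula: C7H13BrN2.
Molar mass = 205.099 g/mol.
Mass from N: 2 × 14.007 = 28.014 g/mol.
%N = 28.014 / 205.099 × 100 = 13.66%.

13.66%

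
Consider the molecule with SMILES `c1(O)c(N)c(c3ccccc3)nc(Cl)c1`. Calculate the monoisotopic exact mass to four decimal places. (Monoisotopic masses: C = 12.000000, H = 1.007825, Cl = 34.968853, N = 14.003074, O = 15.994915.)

220.0403

Atom tally by fragment:
  pyridine ring core → C:5 H:5 N:1
  (− 4 ring H displaced by substituents)
  + OH → O:1 H:1
  + NH2 → N:1 H:2
  + C6H5 → C:6 H:5
  + Cl → Cl:1
Element totals:
  C: 11
  H: 9
  Cl: 1
  N: 2
  O: 1
Molecular formula: C11H9ClN2O.
  M = 11(12.0) + 9(1.007825) + 34.968853 + 2(14.003074) + 15.994915
    = 132.000000 + 9.070425 + 34.968853 + 28.006148 + 15.994915 = 220.040341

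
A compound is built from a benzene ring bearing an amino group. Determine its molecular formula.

C6H7N

Atom tally by fragment:
  benzene ring core → C:6 H:6
  (− 1 ring H displaced by substituents)
  + NH2 → N:1 H:2
Element totals:
  C: 6
  H: 7
  N: 1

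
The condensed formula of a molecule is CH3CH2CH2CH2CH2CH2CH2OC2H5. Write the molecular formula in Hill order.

Atom tally by fragment:
  CH3 → C:1 H:3
  CH2 → C:1 H:2
  CH2 → C:1 H:2
  CH2 → C:1 H:2
  CH2 → C:1 H:2
  CH2 → C:1 H:2
  CH2OC2H5 → C:3 H:7 O:1
Element totals:
  C: 9
  H: 20
  O: 1

C9H20O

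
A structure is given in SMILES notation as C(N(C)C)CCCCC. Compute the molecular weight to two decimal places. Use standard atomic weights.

Atom tally by fragment:
  (CH3)2NCH2 → C:3 H:8 N:1
  CH2 → C:1 H:2
  CH2 → C:1 H:2
  CH2 → C:1 H:2
  CH2 → C:1 H:2
  CH3 → C:1 H:3
Element totals:
  C: 8
  H: 19
  N: 1
Molecular formula: C8H19N.
  M = 8(12.011) + 19(1.008) + 14.007
    = 96.088 + 19.152 + 14.007 = 129.247

129.25 g/mol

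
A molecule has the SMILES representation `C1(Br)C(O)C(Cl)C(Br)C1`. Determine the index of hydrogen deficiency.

1

Atom tally by fragment:
  cyclopentane ring core → C:5 H:10
  (− 4 ring H displaced by substituents)
  + Br → Br:1
  + OH → O:1 H:1
  + Cl → Cl:1
  + Br → Br:1
Element totals:
  C: 5
  H: 7
  Br: 2
  Cl: 1
  O: 1
Molecular formula: C5H7Br2ClO.
DoU = (2C + 2 + N − H − X) / 2 = (2·5 + 2 + 0 − 7 − 3) / 2 = 1.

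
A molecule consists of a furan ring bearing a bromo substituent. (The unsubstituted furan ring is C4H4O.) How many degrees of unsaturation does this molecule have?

Atom tally by fragment:
  furan ring core → C:4 H:4 O:1
  (− 1 ring H displaced by substituents)
  + Br → Br:1
Element totals:
  C: 4
  H: 3
  Br: 1
  O: 1
Molecular formula: C4H3BrO.
DoU = (2C + 2 + N − H − X) / 2 = (2·4 + 2 + 0 − 3 − 1) / 2 = 3.

3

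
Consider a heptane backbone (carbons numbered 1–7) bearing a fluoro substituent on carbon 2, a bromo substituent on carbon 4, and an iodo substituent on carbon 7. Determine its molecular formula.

Atom tally by fragment:
  CH3 → C:1 H:3
  CH(F) → C:1 H:1 F:1
  CH2 → C:1 H:2
  CH(Br) → C:1 H:1 Br:1
  CH2 → C:1 H:2
  CH2 → C:1 H:2
  CH2I → C:1 H:2 I:1
Element totals:
  C: 7
  H: 13
  Br: 1
  F: 1
  I: 1

C7H13BrFI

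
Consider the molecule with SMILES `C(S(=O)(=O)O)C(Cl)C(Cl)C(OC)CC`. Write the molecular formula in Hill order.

Atom tally by fragment:
  HO3SCH2 → C:1 H:3 S:1 O:3
  CH(Cl) → C:1 H:1 Cl:1
  CH(Cl) → C:1 H:1 Cl:1
  CH(OCH3) → C:2 H:4 O:1
  CH2 → C:1 H:2
  CH3 → C:1 H:3
Element totals:
  C: 7
  H: 14
  Cl: 2
  O: 4
  S: 1

C7H14Cl2O4S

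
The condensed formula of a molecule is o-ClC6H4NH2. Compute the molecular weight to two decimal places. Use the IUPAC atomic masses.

127.57 g/mol

Element totals:
  C: 6
  H: 6
  Cl: 1
  N: 1
Molecular formula: C6H6ClN.
  M = 6(12.011) + 6(1.008) + 35.45 + 14.007
    = 72.066 + 6.048 + 35.450 + 14.007 = 127.571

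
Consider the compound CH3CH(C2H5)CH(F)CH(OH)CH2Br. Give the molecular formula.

Element totals:
  C: 7
  H: 14
  Br: 1
  F: 1
  O: 1

C7H14BrFO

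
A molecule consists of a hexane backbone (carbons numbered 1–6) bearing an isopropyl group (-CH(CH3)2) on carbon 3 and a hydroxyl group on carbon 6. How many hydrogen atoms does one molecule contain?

20

Atom tally by fragment:
  CH3 → C:1 H:3
  CH2 → C:1 H:2
  CH(CH(CH3)2) → C:4 H:8
  CH2 → C:1 H:2
  CH2 → C:1 H:2
  CH2OH → C:1 H:3 O:1
Element totals:
  C: 9
  H: 20
  O: 1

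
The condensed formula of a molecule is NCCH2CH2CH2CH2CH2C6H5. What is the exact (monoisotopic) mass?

Element totals:
  C: 12
  H: 15
  N: 1
Molecular formula: C12H15N.
  M = 12(12.0) + 15(1.007825) + 14.003074
    = 144.000000 + 15.117375 + 14.003074 = 173.120449

173.1204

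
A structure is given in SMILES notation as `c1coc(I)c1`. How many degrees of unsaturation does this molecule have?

3

Atom tally by fragment:
  furan ring core → C:4 H:4 O:1
  (− 1 ring H displaced by substituents)
  + I → I:1
Element totals:
  C: 4
  H: 3
  I: 1
  O: 1
Molecular formula: C4H3IO.
DoU = (2C + 2 + N − H − X) / 2 = (2·4 + 2 + 0 − 3 − 1) / 2 = 3.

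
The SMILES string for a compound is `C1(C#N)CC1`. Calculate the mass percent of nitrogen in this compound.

20.88%

Atom tally by fragment:
  cyclopropane ring core → C:3 H:6
  (− 1 ring H displaced by substituents)
  + CN → C:1 N:1
Element totals:
  C: 4
  H: 5
  N: 1
Molecular formula: C4H5N.
Molar mass = 67.091 g/mol.
Mass from N: 1 × 14.007 = 14.007 g/mol.
%N = 14.007 / 67.091 × 100 = 20.88%.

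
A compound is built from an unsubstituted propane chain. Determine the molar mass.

Atom tally by fragment:
  CH3 → C:1 H:3
  CH2 → C:1 H:2
  CH3 → C:1 H:3
Element totals:
  C: 3
  H: 8
Molecular formula: C3H8.
  M = 3(12.011) + 8(1.008)
    = 36.033 + 8.064 = 44.097

44.10 g/mol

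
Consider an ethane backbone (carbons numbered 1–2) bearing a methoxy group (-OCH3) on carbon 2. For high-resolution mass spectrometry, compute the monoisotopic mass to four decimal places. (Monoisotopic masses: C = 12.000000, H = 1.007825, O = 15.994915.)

60.0575

Atom tally by fragment:
  CH3 → C:1 H:3
  CH2OCH3 → C:2 H:5 O:1
Element totals:
  C: 3
  H: 8
  O: 1
Molecular formula: C3H8O.
  M = 3(12.0) + 8(1.007825) + 15.994915
    = 36.000000 + 8.062600 + 15.994915 = 60.057515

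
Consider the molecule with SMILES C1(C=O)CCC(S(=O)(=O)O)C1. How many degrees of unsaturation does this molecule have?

2

Atom tally by fragment:
  cyclopentane ring core → C:5 H:10
  (− 2 ring H displaced by substituents)
  + CHO → C:1 H:1 O:1
  + SO3H → S:1 O:3 H:1
Element totals:
  C: 6
  H: 10
  O: 4
  S: 1
Molecular formula: C6H10O4S.
DoU = (2C + 2 + N − H − X) / 2 = (2·6 + 2 + 0 − 10 − 0) / 2 = 2.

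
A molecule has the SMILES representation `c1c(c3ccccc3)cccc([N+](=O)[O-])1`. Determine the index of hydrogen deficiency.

Atom tally by fragment:
  benzene ring core → C:6 H:6
  (− 2 ring H displaced by substituents)
  + C6H5 → C:6 H:5
  + NO2 → N:1 O:2
Element totals:
  C: 12
  H: 9
  N: 1
  O: 2
Molecular formula: C12H9NO2.
DoU = (2C + 2 + N − H − X) / 2 = (2·12 + 2 + 1 − 9 − 0) / 2 = 9.

9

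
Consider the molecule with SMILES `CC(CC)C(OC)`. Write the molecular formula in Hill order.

C6H14O

Atom tally by fragment:
  CH3 → C:1 H:3
  CH(C2H5) → C:3 H:6
  CH2OCH3 → C:2 H:5 O:1
Element totals:
  C: 6
  H: 14
  O: 1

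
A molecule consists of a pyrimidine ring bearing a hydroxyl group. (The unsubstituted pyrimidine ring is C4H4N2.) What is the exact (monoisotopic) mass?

Atom tally by fragment:
  pyrimidine ring core → C:4 H:4 N:2
  (− 1 ring H displaced by substituents)
  + OH → O:1 H:1
Element totals:
  C: 4
  H: 4
  N: 2
  O: 1
Molecular formula: C4H4N2O.
  M = 4(12.0) + 4(1.007825) + 2(14.003074) + 15.994915
    = 48.000000 + 4.031300 + 28.006148 + 15.994915 = 96.032363

96.0324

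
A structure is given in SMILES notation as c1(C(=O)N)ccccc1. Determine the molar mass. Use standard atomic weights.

Atom tally by fragment:
  benzene ring core → C:6 H:6
  (− 1 ring H displaced by substituents)
  + CONH2 → C:1 H:2 O:1 N:1
Element totals:
  C: 7
  H: 7
  N: 1
  O: 1
Molecular formula: C7H7NO.
  M = 7(12.011) + 7(1.008) + 14.007 + 15.999
    = 84.077 + 7.056 + 14.007 + 15.999 = 121.139

121.14 g/mol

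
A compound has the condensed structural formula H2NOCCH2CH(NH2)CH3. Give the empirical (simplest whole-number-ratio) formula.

Atom tally by fragment:
  H2NOCCH2 → C:2 H:4 O:1 N:1
  CH(NH2) → C:1 H:3 N:1
  CH3 → C:1 H:3
Element totals:
  C: 4
  H: 10
  N: 2
  O: 1
Molecular formula: C4H10N2O.
gcd of subscripts (4, 10, 2, 1) = 1, so the empirical formula equals the molecular formula.

C4H10N2O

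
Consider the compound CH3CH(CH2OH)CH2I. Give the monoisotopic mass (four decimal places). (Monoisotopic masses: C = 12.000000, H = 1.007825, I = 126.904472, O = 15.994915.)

Element totals:
  C: 4
  H: 9
  I: 1
  O: 1
Molecular formula: C4H9IO.
  M = 4(12.0) + 9(1.007825) + 126.904472 + 15.994915
    = 48.000000 + 9.070425 + 126.904472 + 15.994915 = 199.969812

199.9698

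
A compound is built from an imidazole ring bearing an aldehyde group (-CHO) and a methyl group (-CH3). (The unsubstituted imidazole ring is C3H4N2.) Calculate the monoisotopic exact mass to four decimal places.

Atom tally by fragment:
  imidazole ring core → C:3 H:4 N:2
  (− 2 ring H displaced by substituents)
  + CHO → C:1 H:1 O:1
  + CH3 → C:1 H:3
Element totals:
  C: 5
  H: 6
  N: 2
  O: 1
Molecular formula: C5H6N2O.
  M = 5(12.0) + 6(1.007825) + 2(14.003074) + 15.994915
    = 60.000000 + 6.046950 + 28.006148 + 15.994915 = 110.048013

110.0480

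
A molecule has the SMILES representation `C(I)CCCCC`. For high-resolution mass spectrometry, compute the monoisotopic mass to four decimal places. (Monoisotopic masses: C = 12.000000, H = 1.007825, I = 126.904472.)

Atom tally by fragment:
  ICH2 → C:1 H:2 I:1
  CH2 → C:1 H:2
  CH2 → C:1 H:2
  CH2 → C:1 H:2
  CH2 → C:1 H:2
  CH3 → C:1 H:3
Element totals:
  C: 6
  H: 13
  I: 1
Molecular formula: C6H13I.
  M = 6(12.0) + 13(1.007825) + 126.904472
    = 72.000000 + 13.101725 + 126.904472 = 212.006197

212.0062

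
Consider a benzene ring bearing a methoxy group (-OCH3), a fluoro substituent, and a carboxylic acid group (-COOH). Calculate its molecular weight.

170.14 g/mol

Atom tally by fragment:
  benzene ring core → C:6 H:6
  (− 3 ring H displaced by substituents)
  + OCH3 → C:1 H:3 O:1
  + F → F:1
  + COOH → C:1 H:1 O:2
Element totals:
  C: 8
  H: 7
  F: 1
  O: 3
Molecular formula: C8H7FO3.
  M = 8(12.011) + 7(1.008) + 18.998 + 3(15.999)
    = 96.088 + 7.056 + 18.998 + 47.997 = 170.139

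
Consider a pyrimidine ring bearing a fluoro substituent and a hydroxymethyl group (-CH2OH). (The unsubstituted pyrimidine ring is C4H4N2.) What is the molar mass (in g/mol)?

128.11 g/mol

Atom tally by fragment:
  pyrimidine ring core → C:4 H:4 N:2
  (− 2 ring H displaced by substituents)
  + F → F:1
  + CH2OH → C:1 H:3 O:1
Element totals:
  C: 5
  H: 5
  F: 1
  N: 2
  O: 1
Molecular formula: C5H5FN2O.
  M = 5(12.011) + 5(1.008) + 18.998 + 2(14.007) + 15.999
    = 60.055 + 5.040 + 18.998 + 28.014 + 15.999 = 128.106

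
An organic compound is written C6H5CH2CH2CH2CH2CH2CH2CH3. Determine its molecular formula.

C13H20

Element totals:
  C: 13
  H: 20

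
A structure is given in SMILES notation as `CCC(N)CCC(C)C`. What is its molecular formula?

Atom tally by fragment:
  CH3 → C:1 H:3
  CH2 → C:1 H:2
  CH(NH2) → C:1 H:3 N:1
  CH2 → C:1 H:2
  CH2 → C:1 H:2
  CH(CH3) → C:2 H:4
  CH3 → C:1 H:3
Element totals:
  C: 8
  H: 19
  N: 1

C8H19N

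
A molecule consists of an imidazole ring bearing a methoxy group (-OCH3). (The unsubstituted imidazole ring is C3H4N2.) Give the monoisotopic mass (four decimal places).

98.0480

Atom tally by fragment:
  imidazole ring core → C:3 H:4 N:2
  (− 1 ring H displaced by substituents)
  + OCH3 → C:1 H:3 O:1
Element totals:
  C: 4
  H: 6
  N: 2
  O: 1
Molecular formula: C4H6N2O.
  M = 4(12.0) + 6(1.007825) + 2(14.003074) + 15.994915
    = 48.000000 + 6.046950 + 28.006148 + 15.994915 = 98.048013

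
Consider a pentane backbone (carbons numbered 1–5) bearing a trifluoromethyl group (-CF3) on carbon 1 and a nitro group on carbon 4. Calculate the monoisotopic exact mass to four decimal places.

185.0664

Atom tally by fragment:
  F3CCH2 → C:2 H:2 F:3
  CH2 → C:1 H:2
  CH2 → C:1 H:2
  CH(NO2) → C:1 H:1 N:1 O:2
  CH3 → C:1 H:3
Element totals:
  C: 6
  H: 10
  F: 3
  N: 1
  O: 2
Molecular formula: C6H10F3NO2.
  M = 6(12.0) + 10(1.007825) + 3(18.998403) + 14.003074 + 2(15.994915)
    = 72.000000 + 10.078250 + 56.995209 + 14.003074 + 31.989830 = 185.066363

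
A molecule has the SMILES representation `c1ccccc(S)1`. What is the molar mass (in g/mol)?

Atom tally by fragment:
  benzene ring core → C:6 H:6
  (− 1 ring H displaced by substituents)
  + SH → S:1 H:1
Element totals:
  C: 6
  H: 6
  S: 1
Molecular formula: C6H6S.
  M = 6(12.011) + 6(1.008) + 32.06
    = 72.066 + 6.048 + 32.060 = 110.174

110.17 g/mol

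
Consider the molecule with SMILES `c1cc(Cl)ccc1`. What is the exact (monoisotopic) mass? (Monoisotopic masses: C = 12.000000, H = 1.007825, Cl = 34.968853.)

Atom tally by fragment:
  benzene ring core → C:6 H:6
  (− 1 ring H displaced by substituents)
  + Cl → Cl:1
Element totals:
  C: 6
  H: 5
  Cl: 1
Molecular formula: C6H5Cl.
  M = 6(12.0) + 5(1.007825) + 34.968853
    = 72.000000 + 5.039125 + 34.968853 = 112.007978

112.0080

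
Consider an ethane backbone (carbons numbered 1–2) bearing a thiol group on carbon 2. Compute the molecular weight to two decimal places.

62.13 g/mol

Atom tally by fragment:
  CH3 → C:1 H:3
  CH2SH → C:1 H:3 S:1
Element totals:
  C: 2
  H: 6
  S: 1
Molecular formula: C2H6S.
  M = 2(12.011) + 6(1.008) + 32.06
    = 24.022 + 6.048 + 32.060 = 62.130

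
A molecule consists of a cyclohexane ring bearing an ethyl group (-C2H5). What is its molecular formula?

Atom tally by fragment:
  cyclohexane ring core → C:6 H:12
  (− 1 ring H displaced by substituents)
  + C2H5 → C:2 H:5
Element totals:
  C: 8
  H: 16

C8H16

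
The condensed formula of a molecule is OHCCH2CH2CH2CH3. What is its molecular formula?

C5H10O

Element totals:
  C: 5
  H: 10
  O: 1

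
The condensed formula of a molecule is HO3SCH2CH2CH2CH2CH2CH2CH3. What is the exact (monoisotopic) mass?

Element totals:
  C: 7
  H: 16
  O: 3
  S: 1
Molecular formula: C7H16O3S.
  M = 7(12.0) + 16(1.007825) + 3(15.994915) + 31.972071
    = 84.000000 + 16.125200 + 47.984745 + 31.972071 = 180.082016

180.0820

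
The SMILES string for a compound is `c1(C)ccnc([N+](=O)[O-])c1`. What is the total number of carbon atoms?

Atom tally by fragment:
  pyridine ring core → C:5 H:5 N:1
  (− 2 ring H displaced by substituents)
  + CH3 → C:1 H:3
  + NO2 → N:1 O:2
Element totals:
  C: 6
  H: 6
  N: 2
  O: 2

6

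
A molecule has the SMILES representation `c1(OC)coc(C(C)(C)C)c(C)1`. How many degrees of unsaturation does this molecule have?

3

Atom tally by fragment:
  furan ring core → C:4 H:4 O:1
  (− 3 ring H displaced by substituents)
  + OCH3 → C:1 H:3 O:1
  + C(CH3)3 → C:4 H:9
  + CH3 → C:1 H:3
Element totals:
  C: 10
  H: 16
  O: 2
Molecular formula: C10H16O2.
DoU = (2C + 2 + N − H − X) / 2 = (2·10 + 2 + 0 − 16 − 0) / 2 = 3.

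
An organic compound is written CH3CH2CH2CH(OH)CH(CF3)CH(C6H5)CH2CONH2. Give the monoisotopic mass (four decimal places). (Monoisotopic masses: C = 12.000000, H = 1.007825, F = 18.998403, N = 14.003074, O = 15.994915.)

303.1446

Atom tally by fragment:
  CH3 → C:1 H:3
  CH2 → C:1 H:2
  CH2 → C:1 H:2
  CH(OH) → C:1 H:2 O:1
  CH(CF3) → C:2 H:1 F:3
  CH(C6H5) → C:7 H:6
  CH2CONH2 → C:2 H:4 O:1 N:1
Element totals:
  C: 15
  H: 20
  F: 3
  N: 1
  O: 2
Molecular formula: C15H20F3NO2.
  M = 15(12.0) + 20(1.007825) + 3(18.998403) + 14.003074 + 2(15.994915)
    = 180.000000 + 20.156500 + 56.995209 + 14.003074 + 31.989830 = 303.144613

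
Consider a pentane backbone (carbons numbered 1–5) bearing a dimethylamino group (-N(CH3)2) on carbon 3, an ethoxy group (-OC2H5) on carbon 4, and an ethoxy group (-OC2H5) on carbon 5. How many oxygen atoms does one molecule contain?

2

Atom tally by fragment:
  CH3 → C:1 H:3
  CH2 → C:1 H:2
  CH(N(CH3)2) → C:3 H:7 N:1
  CH(OC2H5) → C:3 H:6 O:1
  CH2OC2H5 → C:3 H:7 O:1
Element totals:
  C: 11
  H: 25
  N: 1
  O: 2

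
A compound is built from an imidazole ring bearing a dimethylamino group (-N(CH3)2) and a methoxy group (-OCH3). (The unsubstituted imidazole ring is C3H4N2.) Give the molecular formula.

C6H11N3O

Atom tally by fragment:
  imidazole ring core → C:3 H:4 N:2
  (− 2 ring H displaced by substituents)
  + N(CH3)2 → N:1 C:2 H:6
  + OCH3 → C:1 H:3 O:1
Element totals:
  C: 6
  H: 11
  N: 3
  O: 1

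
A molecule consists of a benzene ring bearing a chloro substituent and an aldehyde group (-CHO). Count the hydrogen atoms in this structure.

Atom tally by fragment:
  benzene ring core → C:6 H:6
  (− 2 ring H displaced by substituents)
  + Cl → Cl:1
  + CHO → C:1 H:1 O:1
Element totals:
  C: 7
  H: 5
  Cl: 1
  O: 1

5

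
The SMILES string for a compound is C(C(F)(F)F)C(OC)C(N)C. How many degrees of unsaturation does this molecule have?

Atom tally by fragment:
  F3CCH2 → C:2 H:2 F:3
  CH(OCH3) → C:2 H:4 O:1
  CH(NH2) → C:1 H:3 N:1
  CH3 → C:1 H:3
Element totals:
  C: 6
  H: 12
  F: 3
  N: 1
  O: 1
Molecular formula: C6H12F3NO.
DoU = (2C + 2 + N − H − X) / 2 = (2·6 + 2 + 1 − 12 − 3) / 2 = 0.

0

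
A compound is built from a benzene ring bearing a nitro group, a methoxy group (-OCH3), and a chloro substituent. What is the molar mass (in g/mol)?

Atom tally by fragment:
  benzene ring core → C:6 H:6
  (− 3 ring H displaced by substituents)
  + NO2 → N:1 O:2
  + OCH3 → C:1 H:3 O:1
  + Cl → Cl:1
Element totals:
  C: 7
  H: 6
  Cl: 1
  N: 1
  O: 3
Molecular formula: C7H6ClNO3.
  M = 7(12.011) + 6(1.008) + 35.45 + 14.007 + 3(15.999)
    = 84.077 + 6.048 + 35.450 + 14.007 + 47.997 = 187.579

187.58 g/mol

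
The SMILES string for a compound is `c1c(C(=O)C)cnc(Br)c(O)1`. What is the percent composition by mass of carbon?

Atom tally by fragment:
  pyridine ring core → C:5 H:5 N:1
  (− 3 ring H displaced by substituents)
  + COCH3 → C:2 H:3 O:1
  + Br → Br:1
  + OH → O:1 H:1
Element totals:
  C: 7
  H: 6
  Br: 1
  N: 1
  O: 2
Molecular formula: C7H6BrNO2.
Molar mass = 216.034 g/mol.
Mass from C: 7 × 12.011 = 84.077 g/mol.
%C = 84.077 / 216.034 × 100 = 38.92%.

38.92%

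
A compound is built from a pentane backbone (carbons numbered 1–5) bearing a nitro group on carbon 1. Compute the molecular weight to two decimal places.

117.15 g/mol

Atom tally by fragment:
  O2NCH2 → C:1 H:2 N:1 O:2
  CH2 → C:1 H:2
  CH2 → C:1 H:2
  CH2 → C:1 H:2
  CH3 → C:1 H:3
Element totals:
  C: 5
  H: 11
  N: 1
  O: 2
Molecular formula: C5H11NO2.
  M = 5(12.011) + 11(1.008) + 14.007 + 2(15.999)
    = 60.055 + 11.088 + 14.007 + 31.998 = 117.148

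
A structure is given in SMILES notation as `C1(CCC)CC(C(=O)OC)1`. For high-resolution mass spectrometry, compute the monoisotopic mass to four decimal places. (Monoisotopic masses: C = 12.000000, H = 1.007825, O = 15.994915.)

142.0994

Atom tally by fragment:
  cyclopropane ring core → C:3 H:6
  (− 2 ring H displaced by substituents)
  + CH2CH2CH3 → C:3 H:7
  + COOCH3 → C:2 H:3 O:2
Element totals:
  C: 8
  H: 14
  O: 2
Molecular formula: C8H14O2.
  M = 8(12.0) + 14(1.007825) + 2(15.994915)
    = 96.000000 + 14.109550 + 31.989830 = 142.099380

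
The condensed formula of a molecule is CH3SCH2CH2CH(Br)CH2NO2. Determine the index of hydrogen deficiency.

1

Element totals:
  C: 5
  H: 10
  Br: 1
  N: 1
  O: 2
  S: 1
Molecular formula: C5H10BrNO2S.
DoU = (2C + 2 + N − H − X) / 2 = (2·5 + 2 + 1 − 10 − 1) / 2 = 1.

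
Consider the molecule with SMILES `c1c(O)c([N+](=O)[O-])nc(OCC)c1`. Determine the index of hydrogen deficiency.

5

Atom tally by fragment:
  pyridine ring core → C:5 H:5 N:1
  (− 3 ring H displaced by substituents)
  + OH → O:1 H:1
  + NO2 → N:1 O:2
  + OC2H5 → C:2 H:5 O:1
Element totals:
  C: 7
  H: 8
  N: 2
  O: 4
Molecular formula: C7H8N2O4.
DoU = (2C + 2 + N − H − X) / 2 = (2·7 + 2 + 2 − 8 − 0) / 2 = 5.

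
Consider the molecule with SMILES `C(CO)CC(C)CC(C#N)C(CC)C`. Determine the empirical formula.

Atom tally by fragment:
  HOCH2CH2 → C:2 H:5 O:1
  CH2 → C:1 H:2
  CH(CH3) → C:2 H:4
  CH2 → C:1 H:2
  CH(CN) → C:2 H:1 N:1
  CH(C2H5) → C:3 H:6
  CH3 → C:1 H:3
Element totals:
  C: 12
  H: 23
  N: 1
  O: 1
Molecular formula: C12H23NO.
gcd of subscripts (12, 23, 1, 1) = 1, so the empirical formula equals the molecular formula.

C12H23NO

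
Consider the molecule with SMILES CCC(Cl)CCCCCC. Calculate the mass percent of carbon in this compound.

66.44%

Atom tally by fragment:
  CH3 → C:1 H:3
  CH2 → C:1 H:2
  CH(Cl) → C:1 H:1 Cl:1
  CH2 → C:1 H:2
  CH2 → C:1 H:2
  CH2 → C:1 H:2
  CH2 → C:1 H:2
  CH2 → C:1 H:2
  CH3 → C:1 H:3
Element totals:
  C: 9
  H: 19
  Cl: 1
Molecular formula: C9H19Cl.
Molar mass = 162.701 g/mol.
Mass from C: 9 × 12.011 = 108.099 g/mol.
%C = 108.099 / 162.701 × 100 = 66.44%.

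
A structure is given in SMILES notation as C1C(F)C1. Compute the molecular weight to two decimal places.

Atom tally by fragment:
  cyclopropane ring core → C:3 H:6
  (− 1 ring H displaced by substituents)
  + F → F:1
Element totals:
  C: 3
  H: 5
  F: 1
Molecular formula: C3H5F.
  M = 3(12.011) + 5(1.008) + 18.998
    = 36.033 + 5.040 + 18.998 = 60.071

60.07 g/mol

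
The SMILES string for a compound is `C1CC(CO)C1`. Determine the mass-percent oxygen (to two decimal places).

18.57%

Atom tally by fragment:
  cyclobutane ring core → C:4 H:8
  (− 1 ring H displaced by substituents)
  + CH2OH → C:1 H:3 O:1
Element totals:
  C: 5
  H: 10
  O: 1
Molecular formula: C5H10O.
Molar mass = 86.134 g/mol.
Mass from O: 1 × 15.999 = 15.999 g/mol.
%O = 15.999 / 86.134 × 100 = 18.57%.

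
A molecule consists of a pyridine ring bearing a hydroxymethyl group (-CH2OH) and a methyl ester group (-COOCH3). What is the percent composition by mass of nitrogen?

Atom tally by fragment:
  pyridine ring core → C:5 H:5 N:1
  (− 2 ring H displaced by substituents)
  + CH2OH → C:1 H:3 O:1
  + COOCH3 → C:2 H:3 O:2
Element totals:
  C: 8
  H: 9
  N: 1
  O: 3
Molecular formula: C8H9NO3.
Molar mass = 167.164 g/mol.
Mass from N: 1 × 14.007 = 14.007 g/mol.
%N = 14.007 / 167.164 × 100 = 8.38%.

8.38%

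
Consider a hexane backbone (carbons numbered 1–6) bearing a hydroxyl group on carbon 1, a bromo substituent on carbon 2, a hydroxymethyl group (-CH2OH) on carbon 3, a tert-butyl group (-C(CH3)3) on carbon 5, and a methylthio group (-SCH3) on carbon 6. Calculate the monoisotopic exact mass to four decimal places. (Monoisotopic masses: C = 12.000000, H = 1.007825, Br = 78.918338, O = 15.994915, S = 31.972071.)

Atom tally by fragment:
  HOCH2 → C:1 H:3 O:1
  CH(Br) → C:1 H:1 Br:1
  CH(CH2OH) → C:2 H:4 O:1
  CH2 → C:1 H:2
  CH(C(CH3)3) → C:5 H:10
  CH2SCH3 → C:2 H:5 S:1
Element totals:
  C: 12
  H: 25
  Br: 1
  O: 2
  S: 1
Molecular formula: C12H25BrO2S.
  M = 12(12.0) + 25(1.007825) + 78.918338 + 2(15.994915) + 31.972071
    = 144.000000 + 25.195625 + 78.918338 + 31.989830 + 31.972071 = 312.075864

312.0759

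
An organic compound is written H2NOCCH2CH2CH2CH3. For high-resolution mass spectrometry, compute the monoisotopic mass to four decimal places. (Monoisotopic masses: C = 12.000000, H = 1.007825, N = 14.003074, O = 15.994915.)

Atom tally by fragment:
  H2NOCCH2 → C:2 H:4 O:1 N:1
  CH2 → C:1 H:2
  CH2 → C:1 H:2
  CH3 → C:1 H:3
Element totals:
  C: 5
  H: 11
  N: 1
  O: 1
Molecular formula: C5H11NO.
  M = 5(12.0) + 11(1.007825) + 14.003074 + 15.994915
    = 60.000000 + 11.086075 + 14.003074 + 15.994915 = 101.084064

101.0841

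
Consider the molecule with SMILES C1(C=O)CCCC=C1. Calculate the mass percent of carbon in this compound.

76.33%

Atom tally by fragment:
  cyclohexene ring core → C:6 H:10
  (− 1 ring H displaced by substituents)
  + CHO → C:1 H:1 O:1
Element totals:
  C: 7
  H: 10
  O: 1
Molecular formula: C7H10O.
Molar mass = 110.156 g/mol.
Mass from C: 7 × 12.011 = 84.077 g/mol.
%C = 84.077 / 110.156 × 100 = 76.33%.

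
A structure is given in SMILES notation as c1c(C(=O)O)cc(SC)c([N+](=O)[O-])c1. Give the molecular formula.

C8H7NO4S

Atom tally by fragment:
  benzene ring core → C:6 H:6
  (− 3 ring H displaced by substituents)
  + COOH → C:1 H:1 O:2
  + SCH3 → C:1 H:3 S:1
  + NO2 → N:1 O:2
Element totals:
  C: 8
  H: 7
  N: 1
  O: 4
  S: 1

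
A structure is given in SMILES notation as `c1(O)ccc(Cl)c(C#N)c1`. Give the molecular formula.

C7H4ClNO

Atom tally by fragment:
  benzene ring core → C:6 H:6
  (− 3 ring H displaced by substituents)
  + OH → O:1 H:1
  + Cl → Cl:1
  + CN → C:1 N:1
Element totals:
  C: 7
  H: 4
  Cl: 1
  N: 1
  O: 1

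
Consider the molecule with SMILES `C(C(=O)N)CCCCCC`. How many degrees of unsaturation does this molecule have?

1

Atom tally by fragment:
  H2NOCCH2 → C:2 H:4 O:1 N:1
  CH2 → C:1 H:2
  CH2 → C:1 H:2
  CH2 → C:1 H:2
  CH2 → C:1 H:2
  CH2 → C:1 H:2
  CH3 → C:1 H:3
Element totals:
  C: 8
  H: 17
  N: 1
  O: 1
Molecular formula: C8H17NO.
DoU = (2C + 2 + N − H − X) / 2 = (2·8 + 2 + 1 − 17 − 0) / 2 = 1.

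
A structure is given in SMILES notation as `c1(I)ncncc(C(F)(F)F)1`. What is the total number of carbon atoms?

Atom tally by fragment:
  pyrimidine ring core → C:4 H:4 N:2
  (− 2 ring H displaced by substituents)
  + I → I:1
  + CF3 → C:1 F:3
Element totals:
  C: 5
  H: 2
  F: 3
  I: 1
  N: 2

5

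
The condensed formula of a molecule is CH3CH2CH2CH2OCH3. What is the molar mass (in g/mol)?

88.15 g/mol

Element totals:
  C: 5
  H: 12
  O: 1
Molecular formula: C5H12O.
  M = 5(12.011) + 12(1.008) + 15.999
    = 60.055 + 12.096 + 15.999 = 88.150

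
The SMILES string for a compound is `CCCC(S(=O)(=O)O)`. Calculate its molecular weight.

Atom tally by fragment:
  CH3 → C:1 H:3
  CH2 → C:1 H:2
  CH2 → C:1 H:2
  CH2SO3H → C:1 H:3 S:1 O:3
Element totals:
  C: 4
  H: 10
  O: 3
  S: 1
Molecular formula: C4H10O3S.
  M = 4(12.011) + 10(1.008) + 3(15.999) + 32.06
    = 48.044 + 10.080 + 47.997 + 32.060 = 138.181

138.18 g/mol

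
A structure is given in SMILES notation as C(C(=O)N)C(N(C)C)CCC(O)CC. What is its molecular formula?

Atom tally by fragment:
  H2NOCCH2 → C:2 H:4 O:1 N:1
  CH(N(CH3)2) → C:3 H:7 N:1
  CH2 → C:1 H:2
  CH2 → C:1 H:2
  CH(OH) → C:1 H:2 O:1
  CH2 → C:1 H:2
  CH3 → C:1 H:3
Element totals:
  C: 10
  H: 22
  N: 2
  O: 2

C10H22N2O2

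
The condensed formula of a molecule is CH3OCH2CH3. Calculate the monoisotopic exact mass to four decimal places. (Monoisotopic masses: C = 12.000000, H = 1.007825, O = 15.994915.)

60.0575

Element totals:
  C: 3
  H: 8
  O: 1
Molecular formula: C3H8O.
  M = 3(12.0) + 8(1.007825) + 15.994915
    = 36.000000 + 8.062600 + 15.994915 = 60.057515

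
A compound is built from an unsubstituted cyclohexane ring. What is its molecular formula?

C6H12

Atom tally by fragment:
  cyclohexane ring core → C:6 H:12
Element totals:
  C: 6
  H: 12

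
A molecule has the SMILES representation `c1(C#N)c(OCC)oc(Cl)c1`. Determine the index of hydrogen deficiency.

5

Atom tally by fragment:
  furan ring core → C:4 H:4 O:1
  (− 3 ring H displaced by substituents)
  + CN → C:1 N:1
  + OC2H5 → C:2 H:5 O:1
  + Cl → Cl:1
Element totals:
  C: 7
  H: 6
  Cl: 1
  N: 1
  O: 2
Molecular formula: C7H6ClNO2.
DoU = (2C + 2 + N − H − X) / 2 = (2·7 + 2 + 1 − 6 − 1) / 2 = 5.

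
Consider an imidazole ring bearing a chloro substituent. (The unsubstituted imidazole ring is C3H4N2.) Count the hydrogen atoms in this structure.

Atom tally by fragment:
  imidazole ring core → C:3 H:4 N:2
  (− 1 ring H displaced by substituents)
  + Cl → Cl:1
Element totals:
  C: 3
  H: 3
  Cl: 1
  N: 2

3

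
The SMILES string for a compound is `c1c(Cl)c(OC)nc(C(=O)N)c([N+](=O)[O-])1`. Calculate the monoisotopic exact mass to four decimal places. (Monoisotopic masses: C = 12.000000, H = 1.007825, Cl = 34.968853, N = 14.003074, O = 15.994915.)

231.0047

Atom tally by fragment:
  pyridine ring core → C:5 H:5 N:1
  (− 4 ring H displaced by substituents)
  + Cl → Cl:1
  + OCH3 → C:1 H:3 O:1
  + CONH2 → C:1 H:2 O:1 N:1
  + NO2 → N:1 O:2
Element totals:
  C: 7
  H: 6
  Cl: 1
  N: 3
  O: 4
Molecular formula: C7H6ClN3O4.
  M = 7(12.0) + 6(1.007825) + 34.968853 + 3(14.003074) + 4(15.994915)
    = 84.000000 + 6.046950 + 34.968853 + 42.009222 + 63.979660 = 231.004685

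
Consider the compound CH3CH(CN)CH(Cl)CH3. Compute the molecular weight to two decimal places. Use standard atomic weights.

Element totals:
  C: 5
  H: 8
  Cl: 1
  N: 1
Molecular formula: C5H8ClN.
  M = 5(12.011) + 8(1.008) + 35.45 + 14.007
    = 60.055 + 8.064 + 35.450 + 14.007 = 117.576

117.58 g/mol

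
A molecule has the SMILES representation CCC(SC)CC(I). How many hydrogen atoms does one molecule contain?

Atom tally by fragment:
  CH3 → C:1 H:3
  CH2 → C:1 H:2
  CH(SCH3) → C:2 H:4 S:1
  CH2 → C:1 H:2
  CH2I → C:1 H:2 I:1
Element totals:
  C: 6
  H: 13
  I: 1
  S: 1

13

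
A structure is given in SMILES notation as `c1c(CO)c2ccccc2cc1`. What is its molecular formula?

C11H10O

Atom tally by fragment:
  naphthalene ring system core → C:10 H:8
  (− 1 ring H displaced by substituents)
  + CH2OH → C:1 H:3 O:1
Element totals:
  C: 11
  H: 10
  O: 1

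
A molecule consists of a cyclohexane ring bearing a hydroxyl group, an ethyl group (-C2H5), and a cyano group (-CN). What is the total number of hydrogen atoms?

Atom tally by fragment:
  cyclohexane ring core → C:6 H:12
  (− 3 ring H displaced by substituents)
  + OH → O:1 H:1
  + C2H5 → C:2 H:5
  + CN → C:1 N:1
Element totals:
  C: 9
  H: 15
  N: 1
  O: 1

15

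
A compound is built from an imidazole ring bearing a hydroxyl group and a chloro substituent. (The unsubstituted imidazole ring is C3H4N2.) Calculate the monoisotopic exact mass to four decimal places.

Atom tally by fragment:
  imidazole ring core → C:3 H:4 N:2
  (− 2 ring H displaced by substituents)
  + OH → O:1 H:1
  + Cl → Cl:1
Element totals:
  C: 3
  H: 3
  Cl: 1
  N: 2
  O: 1
Molecular formula: C3H3ClN2O.
  M = 3(12.0) + 3(1.007825) + 34.968853 + 2(14.003074) + 15.994915
    = 36.000000 + 3.023475 + 34.968853 + 28.006148 + 15.994915 = 117.993391

117.9934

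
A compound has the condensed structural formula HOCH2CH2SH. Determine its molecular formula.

C2H6OS

Element totals:
  C: 2
  H: 6
  O: 1
  S: 1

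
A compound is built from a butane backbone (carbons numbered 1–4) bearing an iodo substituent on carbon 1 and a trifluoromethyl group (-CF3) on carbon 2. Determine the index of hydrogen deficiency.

0

Atom tally by fragment:
  ICH2 → C:1 H:2 I:1
  CH(CF3) → C:2 H:1 F:3
  CH2 → C:1 H:2
  CH3 → C:1 H:3
Element totals:
  C: 5
  H: 8
  F: 3
  I: 1
Molecular formula: C5H8F3I.
DoU = (2C + 2 + N − H − X) / 2 = (2·5 + 2 + 0 − 8 − 4) / 2 = 0.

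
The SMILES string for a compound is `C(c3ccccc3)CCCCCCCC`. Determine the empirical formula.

Atom tally by fragment:
  C6H5CH2 → C:7 H:7
  CH2 → C:1 H:2
  CH2 → C:1 H:2
  CH2 → C:1 H:2
  CH2 → C:1 H:2
  CH2 → C:1 H:2
  CH2 → C:1 H:2
  CH2 → C:1 H:2
  CH3 → C:1 H:3
Element totals:
  C: 15
  H: 24
Molecular formula: C15H24.
gcd of subscripts = 3; dividing each by 3:
  C: 15/3 = 5
  H: 24/3 = 8

C5H8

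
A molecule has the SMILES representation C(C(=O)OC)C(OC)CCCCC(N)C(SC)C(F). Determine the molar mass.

Atom tally by fragment:
  CH3OOCCH2 → C:3 H:5 O:2
  CH(OCH3) → C:2 H:4 O:1
  CH2 → C:1 H:2
  CH2 → C:1 H:2
  CH2 → C:1 H:2
  CH2 → C:1 H:2
  CH(NH2) → C:1 H:3 N:1
  CH(SCH3) → C:2 H:4 S:1
  CH2F → C:1 H:2 F:1
Element totals:
  C: 13
  H: 26
  F: 1
  N: 1
  O: 3
  S: 1
Molecular formula: C13H26FNO3S.
  M = 13(12.011) + 26(1.008) + 18.998 + 14.007 + 3(15.999) + 32.06
    = 156.143 + 26.208 + 18.998 + 14.007 + 47.997 + 32.060 = 295.413

295.41 g/mol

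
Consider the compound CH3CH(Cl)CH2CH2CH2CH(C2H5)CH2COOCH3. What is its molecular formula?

Atom tally by fragment:
  CH3 → C:1 H:3
  CH(Cl) → C:1 H:1 Cl:1
  CH2 → C:1 H:2
  CH2 → C:1 H:2
  CH2 → C:1 H:2
  CH(C2H5) → C:3 H:6
  CH2COOCH3 → C:3 H:5 O:2
Element totals:
  C: 11
  H: 21
  Cl: 1
  O: 2

C11H21ClO2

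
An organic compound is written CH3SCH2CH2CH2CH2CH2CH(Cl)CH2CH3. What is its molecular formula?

C9H19ClS

Element totals:
  C: 9
  H: 19
  Cl: 1
  S: 1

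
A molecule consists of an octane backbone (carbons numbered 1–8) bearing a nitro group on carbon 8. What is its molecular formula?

C8H17NO2

Atom tally by fragment:
  CH3 → C:1 H:3
  CH2 → C:1 H:2
  CH2 → C:1 H:2
  CH2 → C:1 H:2
  CH2 → C:1 H:2
  CH2 → C:1 H:2
  CH2 → C:1 H:2
  CH2NO2 → C:1 H:2 N:1 O:2
Element totals:
  C: 8
  H: 17
  N: 1
  O: 2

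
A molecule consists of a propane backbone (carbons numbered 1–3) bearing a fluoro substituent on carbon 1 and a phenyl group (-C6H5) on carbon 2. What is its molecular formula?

Atom tally by fragment:
  FCH2 → C:1 H:2 F:1
  CH(C6H5) → C:7 H:6
  CH3 → C:1 H:3
Element totals:
  C: 9
  H: 11
  F: 1

C9H11F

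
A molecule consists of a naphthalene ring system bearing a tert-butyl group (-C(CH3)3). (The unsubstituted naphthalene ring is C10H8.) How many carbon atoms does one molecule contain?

14

Atom tally by fragment:
  naphthalene ring system core → C:10 H:8
  (− 1 ring H displaced by substituents)
  + C(CH3)3 → C:4 H:9
Element totals:
  C: 14
  H: 16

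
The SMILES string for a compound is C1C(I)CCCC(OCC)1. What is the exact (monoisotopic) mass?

Atom tally by fragment:
  cyclohexane ring core → C:6 H:12
  (− 2 ring H displaced by substituents)
  + I → I:1
  + OC2H5 → C:2 H:5 O:1
Element totals:
  C: 8
  H: 15
  I: 1
  O: 1
Molecular formula: C8H15IO.
  M = 8(12.0) + 15(1.007825) + 126.904472 + 15.994915
    = 96.000000 + 15.117375 + 126.904472 + 15.994915 = 254.016762

254.0168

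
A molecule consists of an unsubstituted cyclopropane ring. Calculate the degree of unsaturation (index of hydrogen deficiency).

Atom tally by fragment:
  cyclopropane ring core → C:3 H:6
Element totals:
  C: 3
  H: 6
Molecular formula: C3H6.
DoU = (2C + 2 + N − H − X) / 2 = (2·3 + 2 + 0 − 6 − 0) / 2 = 1.

1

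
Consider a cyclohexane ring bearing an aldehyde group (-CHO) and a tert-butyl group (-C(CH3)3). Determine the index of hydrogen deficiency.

Atom tally by fragment:
  cyclohexane ring core → C:6 H:12
  (− 2 ring H displaced by substituents)
  + CHO → C:1 H:1 O:1
  + C(CH3)3 → C:4 H:9
Element totals:
  C: 11
  H: 20
  O: 1
Molecular formula: C11H20O.
DoU = (2C + 2 + N − H − X) / 2 = (2·11 + 2 + 0 − 20 − 0) / 2 = 2.

2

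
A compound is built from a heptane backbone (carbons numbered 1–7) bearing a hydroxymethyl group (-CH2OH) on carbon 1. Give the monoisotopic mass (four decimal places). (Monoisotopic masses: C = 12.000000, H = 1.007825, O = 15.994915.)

130.1358

Atom tally by fragment:
  HOCH2CH2 → C:2 H:5 O:1
  CH2 → C:1 H:2
  CH2 → C:1 H:2
  CH2 → C:1 H:2
  CH2 → C:1 H:2
  CH2 → C:1 H:2
  CH3 → C:1 H:3
Element totals:
  C: 8
  H: 18
  O: 1
Molecular formula: C8H18O.
  M = 8(12.0) + 18(1.007825) + 15.994915
    = 96.000000 + 18.140850 + 15.994915 = 130.135765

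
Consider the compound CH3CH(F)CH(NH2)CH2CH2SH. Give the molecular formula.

Atom tally by fragment:
  CH3 → C:1 H:3
  CH(F) → C:1 H:1 F:1
  CH(NH2) → C:1 H:3 N:1
  CH2 → C:1 H:2
  CH2SH → C:1 H:3 S:1
Element totals:
  C: 5
  H: 12
  F: 1
  N: 1
  S: 1

C5H12FNS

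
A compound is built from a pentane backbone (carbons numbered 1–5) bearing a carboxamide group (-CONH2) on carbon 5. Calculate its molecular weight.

Atom tally by fragment:
  CH3 → C:1 H:3
  CH2 → C:1 H:2
  CH2 → C:1 H:2
  CH2 → C:1 H:2
  CH2CONH2 → C:2 H:4 O:1 N:1
Element totals:
  C: 6
  H: 13
  N: 1
  O: 1
Molecular formula: C6H13NO.
  M = 6(12.011) + 13(1.008) + 14.007 + 15.999
    = 72.066 + 13.104 + 14.007 + 15.999 = 115.176

115.18 g/mol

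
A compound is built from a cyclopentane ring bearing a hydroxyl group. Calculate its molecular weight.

Atom tally by fragment:
  cyclopentane ring core → C:5 H:10
  (− 1 ring H displaced by substituents)
  + OH → O:1 H:1
Element totals:
  C: 5
  H: 10
  O: 1
Molecular formula: C5H10O.
  M = 5(12.011) + 10(1.008) + 15.999
    = 60.055 + 10.080 + 15.999 = 86.134

86.13 g/mol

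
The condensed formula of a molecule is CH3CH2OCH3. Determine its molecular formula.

Atom tally by fragment:
  CH3 → C:1 H:3
  CH2OCH3 → C:2 H:5 O:1
Element totals:
  C: 3
  H: 8
  O: 1

C3H8O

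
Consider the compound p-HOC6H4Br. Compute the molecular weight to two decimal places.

Element totals:
  C: 6
  H: 5
  Br: 1
  O: 1
Molecular formula: C6H5BrO.
  M = 6(12.011) + 5(1.008) + 79.904 + 15.999
    = 72.066 + 5.040 + 79.904 + 15.999 = 173.009

173.01 g/mol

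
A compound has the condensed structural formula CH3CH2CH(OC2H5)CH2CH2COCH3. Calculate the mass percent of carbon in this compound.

Element totals:
  C: 9
  H: 18
  O: 2
Molecular formula: C9H18O2.
Molar mass = 158.241 g/mol.
Mass from C: 9 × 12.011 = 108.099 g/mol.
%C = 108.099 / 158.241 × 100 = 68.31%.

68.31%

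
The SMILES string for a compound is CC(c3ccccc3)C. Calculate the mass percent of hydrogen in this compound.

Atom tally by fragment:
  CH3 → C:1 H:3
  CH(C6H5) → C:7 H:6
  CH3 → C:1 H:3
Element totals:
  C: 9
  H: 12
Molecular formula: C9H12.
Molar mass = 120.195 g/mol.
Mass from H: 12 × 1.008 = 12.096 g/mol.
%H = 12.096 / 120.195 × 100 = 10.06%.

10.06%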